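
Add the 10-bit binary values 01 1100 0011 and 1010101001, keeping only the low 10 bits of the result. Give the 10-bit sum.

0001101100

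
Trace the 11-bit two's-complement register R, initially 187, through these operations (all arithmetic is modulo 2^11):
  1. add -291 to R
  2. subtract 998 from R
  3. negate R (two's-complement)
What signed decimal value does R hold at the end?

Start: R = 187 = 00010111011.
R = 187 + (-291) = -104 = 11110011000
R = -104 − 998 = -1102; wraps to 946 = 01110110010
R = −(946) = -946 = 10001001110

-946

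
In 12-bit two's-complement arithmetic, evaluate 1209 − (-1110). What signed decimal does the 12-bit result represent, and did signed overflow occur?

-1777; overflow

1209 → 010010111001
-1110 → 101110101010
Subtract via negate-and-add: invert 101110101010 + 1 = 010001010110 (i.e. 1110).
  010010111001
+ 010001010110
= 100100001111
Result 100100001111: MSB = 1 → 2319 − 4096 = -1777.
Both addends (after negating the subtrahend) are non-negative but the stored result is negative: signed overflow. The true value 1209 − (-1110) = 2319 lies outside [-2048, 2047].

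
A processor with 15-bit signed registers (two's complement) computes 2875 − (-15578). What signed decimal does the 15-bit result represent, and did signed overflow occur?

2875 → 000101100111011
-15578 → 100001100100110
Subtract via negate-and-add: invert 100001100100110 + 1 = 011110011011010 (i.e. 15578).
  000101100111011
+ 011110011011010
= 100100000010101
Result 100100000010101: MSB = 1 → 18453 − 32768 = -14315.
Both addends (after negating the subtrahend) are non-negative but the stored result is negative: signed overflow. The true value 2875 − (-15578) = 18453 lies outside [-16384, 16383].

-14315; overflow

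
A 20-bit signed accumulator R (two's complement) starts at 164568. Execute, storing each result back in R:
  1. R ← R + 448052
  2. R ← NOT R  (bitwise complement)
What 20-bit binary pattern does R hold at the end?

Start: R = 164568 = 00101000001011011000.
R = 164568 + 448052 = 612620; wraps to -435956 = 10010101100100001100
R = NOT 10010101100100001100 = 01101010011011110011 = 435955

01101010011011110011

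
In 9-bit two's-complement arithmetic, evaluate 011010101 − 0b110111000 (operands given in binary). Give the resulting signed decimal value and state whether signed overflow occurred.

-227; overflow

011010101 = 213 (signed)
0b110111000 → 110111000 = -72 (signed)
Subtract via negate-and-add: invert 110111000 + 1 = 001001000 (i.e. 72).
  011010101
+ 001001000
= 100011101
Result 100011101: MSB = 1 → 285 − 512 = -227.
Both addends (after negating the subtrahend) are non-negative but the stored result is negative: signed overflow. The true value 213 − (-72) = 285 lies outside [-256, 255].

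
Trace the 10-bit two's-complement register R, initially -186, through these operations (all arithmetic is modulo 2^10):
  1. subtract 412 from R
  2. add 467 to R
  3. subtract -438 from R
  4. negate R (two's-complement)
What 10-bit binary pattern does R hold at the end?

Start: R = -186 = 1101000110.
R = -186 − 412 = -598; wraps to 426 = 0110101010
R = 426 + 467 = 893; wraps to -131 = 1101111101
R = -131 − (-438) = 307 = 0100110011
R = −(307) = -307 = 1011001101

1011001101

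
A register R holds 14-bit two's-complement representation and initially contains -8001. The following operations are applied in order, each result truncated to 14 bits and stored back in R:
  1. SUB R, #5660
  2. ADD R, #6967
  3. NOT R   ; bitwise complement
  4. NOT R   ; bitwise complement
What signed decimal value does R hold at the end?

Start: R = -8001 = 10000010111111.
R = -8001 − 5660 = -13661; wraps to 2723 = 00101010100011
R = 2723 + 6967 = 9690; wraps to -6694 = 10010111011010
R = NOT 10010111011010 = 01101000100101 = 6693
R = NOT 01101000100101 = 10010111011010 = -6694

-6694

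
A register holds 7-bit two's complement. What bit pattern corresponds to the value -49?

|-49| = 49 = 0110001 in 7 bits.
Invert the bits: 1001110. Add 1: 1001111.
Check: 1001111 reads as 79 − 128 = -49.

1001111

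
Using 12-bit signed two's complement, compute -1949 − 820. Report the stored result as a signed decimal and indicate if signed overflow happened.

1327; overflow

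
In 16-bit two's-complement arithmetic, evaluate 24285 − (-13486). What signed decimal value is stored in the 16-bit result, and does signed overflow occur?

24285 → 0101111011011101
-13486 → 1100101101010010
Subtract via negate-and-add: invert 1100101101010010 + 1 = 0011010010101110 (i.e. 13486).
  0101111011011101
+ 0011010010101110
= 1001001110001011
Result 1001001110001011: MSB = 1 → 37771 − 65536 = -27765.
Both addends (after negating the subtrahend) are non-negative but the stored result is negative: signed overflow. The true value 24285 − (-13486) = 37771 lies outside [-32768, 32767].

-27765; overflow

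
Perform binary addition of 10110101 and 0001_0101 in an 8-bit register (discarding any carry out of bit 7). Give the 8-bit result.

11001010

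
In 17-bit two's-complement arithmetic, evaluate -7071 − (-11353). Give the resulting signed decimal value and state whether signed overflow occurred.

-7071 → 11110010001100001
-11353 → 11101001110100111
Subtract via negate-and-add: invert 11101001110100111 + 1 = 00010110001011001 (i.e. 11353).
  11110010001100001
+ 00010110001011001
= 00001000010111010  (discard carry-out 1)
Result 00001000010111010: MSB = 0 → value 4282.
Addends (after negating the subtrahend) have opposite signs, so signed overflow cannot occur.

4282; no overflow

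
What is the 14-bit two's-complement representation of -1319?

11101011011001

|-1319| = 1319 = 00010100100111 in 14 bits.
Invert the bits: 11101011011000. Add 1: 11101011011001.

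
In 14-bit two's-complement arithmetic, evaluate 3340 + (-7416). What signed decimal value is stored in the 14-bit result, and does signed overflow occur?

-4076; no overflow

3340 → 00110100001100
-7416 → 10001100001000
  00110100001100
+ 10001100001000
= 11000000010100
Result 11000000010100: MSB = 1 → 12308 − 16384 = -4076.
Addends have opposite signs, so signed overflow cannot occur.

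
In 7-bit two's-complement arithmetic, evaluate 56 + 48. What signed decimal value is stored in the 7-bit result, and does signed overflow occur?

56 → 0111000
48 → 0110000
  0111000
+ 0110000
= 1101000
Result 1101000: MSB = 1 → 104 − 128 = -24.
Both addends are non-negative but the stored result is negative: signed overflow. The true value 56 + 48 = 104 lies outside [-64, 63].

-24; overflow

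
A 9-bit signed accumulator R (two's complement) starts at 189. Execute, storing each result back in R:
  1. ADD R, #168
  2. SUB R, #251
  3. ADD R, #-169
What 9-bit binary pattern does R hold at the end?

Start: R = 189 = 010111101.
R = 189 + 168 = 357; wraps to -155 = 101100101
R = -155 − 251 = -406; wraps to 106 = 001101010
R = 106 + (-169) = -63 = 111000001

111000001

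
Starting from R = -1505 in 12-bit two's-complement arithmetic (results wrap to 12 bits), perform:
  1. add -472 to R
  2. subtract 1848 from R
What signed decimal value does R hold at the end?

Start: R = -1505 = 101000011111.
R = -1505 + (-472) = -1977 = 100001000111
R = -1977 − 1848 = -3825; wraps to 271 = 000100001111

271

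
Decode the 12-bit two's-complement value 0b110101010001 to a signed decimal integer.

-687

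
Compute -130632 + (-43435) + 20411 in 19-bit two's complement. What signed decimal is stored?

-153656

-130632 + (-43435) = -174067 (1010101100000001101)
-174067 + 20411 = -153656 (1011010011111001000)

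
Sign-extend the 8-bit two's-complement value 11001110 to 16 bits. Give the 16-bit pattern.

MSB of 11001110 is 1; replicate it into the new high bits.
11111111|11001110 → 1111111111001110 (still -50).

1111111111001110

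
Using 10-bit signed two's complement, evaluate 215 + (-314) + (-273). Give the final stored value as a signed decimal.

-372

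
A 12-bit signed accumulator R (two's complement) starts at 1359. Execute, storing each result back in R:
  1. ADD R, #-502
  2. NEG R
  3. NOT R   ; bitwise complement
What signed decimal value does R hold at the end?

856

Start: R = 1359 = 010101001111.
R = 1359 + (-502) = 857 = 001101011001
R = −(857) = -857 = 110010100111
R = NOT 110010100111 = 001101011000 = 856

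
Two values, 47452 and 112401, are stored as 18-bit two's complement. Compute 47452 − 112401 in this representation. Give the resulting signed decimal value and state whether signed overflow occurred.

-64949; no overflow

47452 → 001011100101011100
112401 → 011011011100010001
Subtract via negate-and-add: invert 011011011100010001 + 1 = 100100100011101111 (i.e. -112401).
  001011100101011100
+ 100100100011101111
= 110000001001001011
Result 110000001001001011: MSB = 1 → 197195 − 262144 = -64949.
Addends (after negating the subtrahend) have opposite signs, so signed overflow cannot occur.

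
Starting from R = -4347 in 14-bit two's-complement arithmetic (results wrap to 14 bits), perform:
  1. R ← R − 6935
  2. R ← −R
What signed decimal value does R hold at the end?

-5102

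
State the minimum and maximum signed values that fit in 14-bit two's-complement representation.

Minimum: −2^13 = -8192.
Maximum: 2^13 − 1 = 8191.

min = -8192, max = 8191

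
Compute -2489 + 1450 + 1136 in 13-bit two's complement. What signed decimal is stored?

97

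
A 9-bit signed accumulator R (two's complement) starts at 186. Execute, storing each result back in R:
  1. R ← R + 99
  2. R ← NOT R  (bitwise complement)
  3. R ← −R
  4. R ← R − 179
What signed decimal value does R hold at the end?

Start: R = 186 = 010111010.
R = 186 + 99 = 285; wraps to -227 = 100011101
R = NOT 100011101 = 011100010 = 226
R = −(226) = -226 = 100011110
R = -226 − 179 = -405; wraps to 107 = 001101011

107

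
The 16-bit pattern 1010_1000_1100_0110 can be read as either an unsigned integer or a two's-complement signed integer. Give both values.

unsigned = 43206, signed = -22330

Unsigned: 1010100011000110 = 43206.
Signed: MSB=1 → 43206 − 65536 = -22330.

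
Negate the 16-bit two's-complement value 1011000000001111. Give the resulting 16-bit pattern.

0100111111110001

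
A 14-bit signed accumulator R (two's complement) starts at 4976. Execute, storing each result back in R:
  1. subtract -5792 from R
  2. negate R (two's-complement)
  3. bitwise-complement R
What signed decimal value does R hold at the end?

Start: R = 4976 = 01001101110000.
R = 4976 − (-5792) = 10768; wraps to -5616 = 10101000010000
R = −(-5616) = 5616 = 01010111110000
R = NOT 01010111110000 = 10101000001111 = -5617

-5617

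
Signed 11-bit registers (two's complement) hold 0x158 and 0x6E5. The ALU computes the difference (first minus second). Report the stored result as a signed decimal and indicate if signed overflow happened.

627; no overflow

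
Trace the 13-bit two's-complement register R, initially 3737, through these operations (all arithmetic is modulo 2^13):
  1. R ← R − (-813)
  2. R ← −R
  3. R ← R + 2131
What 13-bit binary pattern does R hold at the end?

1011010001101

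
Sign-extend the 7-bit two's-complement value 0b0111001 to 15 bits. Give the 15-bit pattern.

000000000111001

MSB of 0111001 is 0; replicate it into the new high bits.
00000000|0111001 → 000000000111001 (still 57).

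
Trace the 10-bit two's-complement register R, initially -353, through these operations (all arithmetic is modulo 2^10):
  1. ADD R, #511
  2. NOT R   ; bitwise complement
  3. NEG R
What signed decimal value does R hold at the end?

Start: R = -353 = 1010011111.
R = -353 + 511 = 158 = 0010011110
R = NOT 0010011110 = 1101100001 = -159
R = −(-159) = 159 = 0010011111

159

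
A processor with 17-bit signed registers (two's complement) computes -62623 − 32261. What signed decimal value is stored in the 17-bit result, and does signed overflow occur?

-62623 → 10000101101100001
32261 → 00111111000000101
Subtract via negate-and-add: invert 00111111000000101 + 1 = 11000000111111011 (i.e. -32261).
  10000101101100001
+ 11000000111111011
= 01000110101011100  (discard carry-out 1)
Result 01000110101011100: MSB = 0 → value 36188.
Both addends (after negating the subtrahend) are negative but the stored result is non-negative: signed overflow. The true value -62623 − 32261 = -94884 lies outside [-65536, 65535].

36188; overflow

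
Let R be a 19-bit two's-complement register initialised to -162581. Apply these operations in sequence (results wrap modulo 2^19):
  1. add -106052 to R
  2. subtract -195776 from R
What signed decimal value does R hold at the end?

-72857

Start: R = -162581 = 1011000010011101011.
R = -162581 + (-106052) = -268633; wraps to 255655 = 0111110011010100111
R = 255655 − (-195776) = 451431; wraps to -72857 = 1101110001101100111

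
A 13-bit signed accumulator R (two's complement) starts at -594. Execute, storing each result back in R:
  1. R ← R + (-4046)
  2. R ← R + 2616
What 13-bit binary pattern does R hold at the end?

1100000011000

Start: R = -594 = 1110110101110.
R = -594 + (-4046) = -4640; wraps to 3552 = 0110111100000
R = 3552 + 2616 = 6168; wraps to -2024 = 1100000011000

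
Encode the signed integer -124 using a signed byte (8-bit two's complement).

10000100

|-124| = 124 = 01111100 in 8 bits.
Invert the bits: 10000011. Add 1: 10000100.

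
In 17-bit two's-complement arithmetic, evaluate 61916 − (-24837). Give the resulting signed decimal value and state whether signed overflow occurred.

-44319; overflow

61916 → 01111000111011100
-24837 → 11001111011111011
Subtract via negate-and-add: invert 11001111011111011 + 1 = 00110000100000101 (i.e. 24837).
  01111000111011100
+ 00110000100000101
= 10101001011100001
Result 10101001011100001: MSB = 1 → 86753 − 131072 = -44319.
Both addends (after negating the subtrahend) are non-negative but the stored result is negative: signed overflow. The true value 61916 − (-24837) = 86753 lies outside [-65536, 65535].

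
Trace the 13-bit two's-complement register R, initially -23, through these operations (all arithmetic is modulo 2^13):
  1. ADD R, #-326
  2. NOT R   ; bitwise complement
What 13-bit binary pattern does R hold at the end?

0000101011100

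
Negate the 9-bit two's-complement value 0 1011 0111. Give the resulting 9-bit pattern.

101001001

Invert: 101001000. Add 1: 101001001.
Check: 010110111 = 183, 101001001 = -183.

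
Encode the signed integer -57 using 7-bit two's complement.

|-57| = 57 = 0111001 in 7 bits.
Invert the bits: 1000110. Add 1: 1000111.

1000111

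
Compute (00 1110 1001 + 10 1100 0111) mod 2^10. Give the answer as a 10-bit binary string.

  0011101001
+ 1011000111
= 1110110000

1110110000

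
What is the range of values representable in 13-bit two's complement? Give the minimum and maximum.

Minimum: −2^12 = -4096.
Maximum: 2^12 − 1 = 4095.

min = -4096, max = 4095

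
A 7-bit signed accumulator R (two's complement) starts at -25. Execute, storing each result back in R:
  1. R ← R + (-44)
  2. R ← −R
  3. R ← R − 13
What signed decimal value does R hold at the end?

56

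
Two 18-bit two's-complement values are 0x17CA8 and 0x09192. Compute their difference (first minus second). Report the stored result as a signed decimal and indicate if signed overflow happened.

60182; no overflow

0x17CA8 = 010111110010101000 = 97448 (signed)
0x09192 = 001001000110010010 = 37266 (signed)
Subtract via negate-and-add: invert 001001000110010010 + 1 = 110110111001101110 (i.e. -37266).
  010111110010101000
+ 110110111001101110
= 001110101100010110  (discard carry-out 1)
Result 001110101100010110: MSB = 0 → value 60182.
Addends (after negating the subtrahend) have opposite signs, so signed overflow cannot occur.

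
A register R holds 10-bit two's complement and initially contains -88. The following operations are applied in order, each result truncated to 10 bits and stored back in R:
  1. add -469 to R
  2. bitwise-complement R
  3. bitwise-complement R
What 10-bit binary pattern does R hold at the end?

Start: R = -88 = 1110101000.
R = -88 + (-469) = -557; wraps to 467 = 0111010011
R = NOT 0111010011 = 1000101100 = -468
R = NOT 1000101100 = 0111010011 = 467

0111010011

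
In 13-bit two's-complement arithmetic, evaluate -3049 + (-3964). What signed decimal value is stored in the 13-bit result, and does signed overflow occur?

-3049 → 1010000010111
-3964 → 1000010000100
  1010000010111
+ 1000010000100
= 0010010011011  (discard carry-out 1)
Result 0010010011011: MSB = 0 → value 1179.
Both addends are negative but the stored result is non-negative: signed overflow. The true value -3049 + (-3964) = -7013 lies outside [-4096, 4095].

1179; overflow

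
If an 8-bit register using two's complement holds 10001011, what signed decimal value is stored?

MSB is 1, so the value is negative.
Unsigned reading: 139. Subtract 2^8 = 256: 139 − 256 = -117.

-117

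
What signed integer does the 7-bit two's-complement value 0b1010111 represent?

-41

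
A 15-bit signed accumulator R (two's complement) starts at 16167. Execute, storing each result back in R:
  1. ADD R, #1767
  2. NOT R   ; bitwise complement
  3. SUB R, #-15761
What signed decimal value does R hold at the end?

Start: R = 16167 = 011111100100111.
R = 16167 + 1767 = 17934; wraps to -14834 = 100011000001110
R = NOT 100011000001110 = 011100111110001 = 14833
R = 14833 − (-15761) = 30594; wraps to -2174 = 111011110000010

-2174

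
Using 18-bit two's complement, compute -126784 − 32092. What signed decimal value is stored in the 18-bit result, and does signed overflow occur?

-126784 → 100001000011000000
32092 → 000111110101011100
Subtract via negate-and-add: invert 000111110101011100 + 1 = 111000001010100100 (i.e. -32092).
  100001000011000000
+ 111000001010100100
= 011001001101100100  (discard carry-out 1)
Result 011001001101100100: MSB = 0 → value 103268.
Both addends (after negating the subtrahend) are negative but the stored result is non-negative: signed overflow. The true value -126784 − 32092 = -158876 lies outside [-131072, 131071].

103268; overflow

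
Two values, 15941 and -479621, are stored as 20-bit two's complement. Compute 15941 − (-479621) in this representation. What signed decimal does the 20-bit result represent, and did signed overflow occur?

15941 → 00000011111001000101
-479621 → 10001010111001111011
Subtract via negate-and-add: invert 10001010111001111011 + 1 = 01110101000110000101 (i.e. 479621).
  00000011111001000101
+ 01110101000110000101
= 01111000111111001010
Result 01111000111111001010: MSB = 0 → value 495562.
Both addends (after negating the subtrahend) are non-negative and so is the stored result: no signed overflow.

495562; no overflow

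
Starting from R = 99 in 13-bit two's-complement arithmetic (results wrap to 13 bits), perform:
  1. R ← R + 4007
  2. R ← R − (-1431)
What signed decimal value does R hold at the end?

-2655

Start: R = 99 = 0000001100011.
R = 99 + 4007 = 4106; wraps to -4086 = 1000000001010
R = -4086 − (-1431) = -2655 = 1010110100001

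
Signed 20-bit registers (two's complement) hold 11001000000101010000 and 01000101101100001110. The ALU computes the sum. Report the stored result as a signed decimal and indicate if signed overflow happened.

56414; no overflow

11001000000101010000 = -229040 (signed)
01000101101100001110 = 285454 (signed)
  11001000000101010000
+ 01000101101100001110
= 00001101110001011110  (discard carry-out 1)
Result 00001101110001011110: MSB = 0 → value 56414.
Addends have opposite signs, so signed overflow cannot occur.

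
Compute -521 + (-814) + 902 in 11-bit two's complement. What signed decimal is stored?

-433

-521 + (-814) = -1335 → wraps to 713 (01011001001)
713 + 902 = 1615 → wraps to -433 (11001001111)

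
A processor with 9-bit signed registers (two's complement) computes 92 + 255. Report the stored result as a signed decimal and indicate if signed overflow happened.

-165; overflow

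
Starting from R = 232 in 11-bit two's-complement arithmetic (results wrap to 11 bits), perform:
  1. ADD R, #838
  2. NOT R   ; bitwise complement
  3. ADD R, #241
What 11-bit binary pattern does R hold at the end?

10011000010

Start: R = 232 = 00011101000.
R = 232 + 838 = 1070; wraps to -978 = 10000101110
R = NOT 10000101110 = 01111010001 = 977
R = 977 + 241 = 1218; wraps to -830 = 10011000010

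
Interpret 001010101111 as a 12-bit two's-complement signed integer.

687

MSB is 0, so the value is non-negative: 001010101111 = 687.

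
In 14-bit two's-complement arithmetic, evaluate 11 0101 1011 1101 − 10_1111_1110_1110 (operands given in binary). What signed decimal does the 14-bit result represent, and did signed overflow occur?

1487; no overflow

11 0101 1011 1101 → 11010110111101 = -2627 (signed)
10_1111_1110_1110 → 10111111101110 = -4114 (signed)
Subtract via negate-and-add: invert 10111111101110 + 1 = 01000000010010 (i.e. 4114).
  11010110111101
+ 01000000010010
= 00010111001111  (discard carry-out 1)
Result 00010111001111: MSB = 0 → value 1487.
Addends (after negating the subtrahend) have opposite signs, so signed overflow cannot occur.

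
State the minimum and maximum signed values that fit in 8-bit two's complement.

Minimum: −2^7 = -128.
Maximum: 2^7 − 1 = 127.

min = -128, max = 127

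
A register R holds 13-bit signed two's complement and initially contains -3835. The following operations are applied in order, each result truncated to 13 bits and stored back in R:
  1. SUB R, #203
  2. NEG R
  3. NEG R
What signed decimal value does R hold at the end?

-4038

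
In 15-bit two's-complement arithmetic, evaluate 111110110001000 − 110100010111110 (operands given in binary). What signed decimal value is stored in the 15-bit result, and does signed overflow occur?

5322; no overflow

111110110001000 = -632 (signed)
110100010111110 = -5954 (signed)
Subtract via negate-and-add: invert 110100010111110 + 1 = 001011101000010 (i.e. 5954).
  111110110001000
+ 001011101000010
= 001010011001010  (discard carry-out 1)
Result 001010011001010: MSB = 0 → value 5322.
Addends (after negating the subtrahend) have opposite signs, so signed overflow cannot occur.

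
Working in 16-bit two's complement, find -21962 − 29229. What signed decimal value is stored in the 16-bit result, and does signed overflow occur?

-21962 → 1010101000110110
29229 → 0111001000101101
Subtract via negate-and-add: invert 0111001000101101 + 1 = 1000110111010011 (i.e. -29229).
  1010101000110110
+ 1000110111010011
= 0011100000001001  (discard carry-out 1)
Result 0011100000001001: MSB = 0 → value 14345.
Both addends (after negating the subtrahend) are negative but the stored result is non-negative: signed overflow. The true value -21962 − 29229 = -51191 lies outside [-32768, 32767].

14345; overflow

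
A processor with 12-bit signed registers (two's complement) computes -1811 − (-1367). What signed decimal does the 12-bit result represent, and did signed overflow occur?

-444; no overflow

-1811 → 100011101101
-1367 → 101010101001
Subtract via negate-and-add: invert 101010101001 + 1 = 010101010111 (i.e. 1367).
  100011101101
+ 010101010111
= 111001000100
Result 111001000100: MSB = 1 → 3652 − 4096 = -444.
Addends (after negating the subtrahend) have opposite signs, so signed overflow cannot occur.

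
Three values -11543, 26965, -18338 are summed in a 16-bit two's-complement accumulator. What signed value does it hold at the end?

-11543 + 26965 = 15422 (0011110000111110)
15422 + (-18338) = -2916 (1111010010011100)

-2916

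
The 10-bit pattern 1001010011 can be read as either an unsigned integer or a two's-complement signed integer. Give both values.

Unsigned: 1001010011 = 595.
Signed: MSB=1 → 595 − 1024 = -429.

unsigned = 595, signed = -429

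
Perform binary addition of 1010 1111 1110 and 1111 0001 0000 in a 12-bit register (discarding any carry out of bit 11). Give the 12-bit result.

101000001110

  101011111110
+ 111100010000
= 101000001110  (discard carry-out 1)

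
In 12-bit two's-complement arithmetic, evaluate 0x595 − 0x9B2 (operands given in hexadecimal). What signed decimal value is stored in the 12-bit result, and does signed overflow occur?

-1053; overflow

0x595 = 010110010101 = 1429 (signed)
0x9B2 = 100110110010 = -1614 (signed)
Subtract via negate-and-add: invert 100110110010 + 1 = 011001001110 (i.e. 1614).
  010110010101
+ 011001001110
= 101111100011
Result 101111100011: MSB = 1 → 3043 − 4096 = -1053.
Both addends (after negating the subtrahend) are non-negative but the stored result is negative: signed overflow. The true value 1429 − (-1614) = 3043 lies outside [-2048, 2047].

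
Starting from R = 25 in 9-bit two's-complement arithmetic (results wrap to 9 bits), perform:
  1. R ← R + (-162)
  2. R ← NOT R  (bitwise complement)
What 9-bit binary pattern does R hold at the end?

010001000

Start: R = 25 = 000011001.
R = 25 + (-162) = -137 = 101110111
R = NOT 101110111 = 010001000 = 136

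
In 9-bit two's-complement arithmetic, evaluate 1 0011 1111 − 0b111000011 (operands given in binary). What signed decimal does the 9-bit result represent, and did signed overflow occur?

1 0011 1111 → 100111111 = -193 (signed)
0b111000011 → 111000011 = -61 (signed)
Subtract via negate-and-add: invert 111000011 + 1 = 000111101 (i.e. 61).
  100111111
+ 000111101
= 101111100
Result 101111100: MSB = 1 → 380 − 512 = -132.
Addends (after negating the subtrahend) have opposite signs, so signed overflow cannot occur.

-132; no overflow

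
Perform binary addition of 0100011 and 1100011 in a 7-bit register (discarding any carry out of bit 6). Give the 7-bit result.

  0100011
+ 1100011
= 0000110  (discard carry-out 1)

0000110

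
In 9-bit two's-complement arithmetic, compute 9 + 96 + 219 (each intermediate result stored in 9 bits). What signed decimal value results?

-188

9 + 96 = 105 (001101001)
105 + 219 = 324 → wraps to -188 (101000100)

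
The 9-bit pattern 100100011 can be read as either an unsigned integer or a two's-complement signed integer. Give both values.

unsigned = 291, signed = -221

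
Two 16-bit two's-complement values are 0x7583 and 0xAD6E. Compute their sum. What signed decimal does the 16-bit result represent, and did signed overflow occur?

8945; no overflow

0x7583 = 0111010110000011 = 30083 (signed)
0xAD6E = 1010110101101110 = -21138 (signed)
  0111010110000011
+ 1010110101101110
= 0010001011110001  (discard carry-out 1)
Result 0010001011110001: MSB = 0 → value 8945.
Addends have opposite signs, so signed overflow cannot occur.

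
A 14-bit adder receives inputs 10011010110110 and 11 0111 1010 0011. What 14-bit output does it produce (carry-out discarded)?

  10011010110110
+ 11011110100011
= 01111001011001  (discard carry-out 1)

01111001011001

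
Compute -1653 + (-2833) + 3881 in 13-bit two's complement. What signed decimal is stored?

-605

-1653 + (-2833) = -4486 → wraps to 3706 (0111001111010)
3706 + 3881 = 7587 → wraps to -605 (1110110100011)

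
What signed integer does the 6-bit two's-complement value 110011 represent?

-13

MSB is 1, so the value is negative.
Invert: 001100. Add 1: 001101 = 13. So the value is −13.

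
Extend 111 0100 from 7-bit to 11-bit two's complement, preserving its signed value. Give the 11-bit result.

MSB of 1110100 is 1; replicate it into the new high bits.
1111|1110100 → 11111110100 (still -12).

11111110100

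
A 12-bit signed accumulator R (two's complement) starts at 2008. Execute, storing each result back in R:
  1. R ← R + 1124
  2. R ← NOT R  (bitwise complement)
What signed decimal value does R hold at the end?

Start: R = 2008 = 011111011000.
R = 2008 + 1124 = 3132; wraps to -964 = 110000111100
R = NOT 110000111100 = 001111000011 = 963

963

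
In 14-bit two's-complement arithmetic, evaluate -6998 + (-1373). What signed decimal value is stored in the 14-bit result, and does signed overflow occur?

-6998 → 10010010101010
-1373 → 11101010100011
  10010010101010
+ 11101010100011
= 01111101001101  (discard carry-out 1)
Result 01111101001101: MSB = 0 → value 8013.
Both addends are negative but the stored result is non-negative: signed overflow. The true value -6998 + (-1373) = -8371 lies outside [-8192, 8191].

8013; overflow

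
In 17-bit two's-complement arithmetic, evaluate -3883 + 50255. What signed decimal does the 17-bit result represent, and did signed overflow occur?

-3883 → 11111000011010101
50255 → 01100010001001111
  11111000011010101
+ 01100010001001111
= 01011010100100100  (discard carry-out 1)
Result 01011010100100100: MSB = 0 → value 46372.
Addends have opposite signs, so signed overflow cannot occur.

46372; no overflow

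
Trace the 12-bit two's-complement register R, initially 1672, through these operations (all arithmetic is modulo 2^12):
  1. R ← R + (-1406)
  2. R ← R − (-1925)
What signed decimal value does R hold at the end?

-1905

Start: R = 1672 = 011010001000.
R = 1672 + (-1406) = 266 = 000100001010
R = 266 − (-1925) = 2191; wraps to -1905 = 100010001111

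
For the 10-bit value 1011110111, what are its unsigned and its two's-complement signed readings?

unsigned = 759, signed = -265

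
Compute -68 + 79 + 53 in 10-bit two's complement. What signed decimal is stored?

64

-68 + 79 = 11 (0000001011)
11 + 53 = 64 (0001000000)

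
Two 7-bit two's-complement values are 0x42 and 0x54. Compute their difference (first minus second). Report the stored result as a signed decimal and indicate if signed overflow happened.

-18; no overflow

0x42 = 1000010 = -62 (signed)
0x54 = 1010100 = -44 (signed)
Subtract via negate-and-add: invert 1010100 + 1 = 0101100 (i.e. 44).
  1000010
+ 0101100
= 1101110
Result 1101110: MSB = 1 → 110 − 128 = -18.
Addends (after negating the subtrahend) have opposite signs, so signed overflow cannot occur.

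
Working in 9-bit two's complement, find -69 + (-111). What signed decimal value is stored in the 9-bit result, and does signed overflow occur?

-69 → 110111011
-111 → 110010001
  110111011
+ 110010001
= 101001100  (discard carry-out 1)
Result 101001100: MSB = 1 → 332 − 512 = -180.
Both addends are negative and so is the stored result: no signed overflow.

-180; no overflow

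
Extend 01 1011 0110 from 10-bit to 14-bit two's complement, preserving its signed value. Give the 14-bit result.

00000110110110

MSB of 0110110110 is 0; replicate it into the new high bits.
0000|0110110110 → 00000110110110 (still 438).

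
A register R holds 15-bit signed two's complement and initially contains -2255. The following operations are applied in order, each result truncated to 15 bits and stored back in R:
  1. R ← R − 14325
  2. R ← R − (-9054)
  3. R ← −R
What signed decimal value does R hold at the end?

Start: R = -2255 = 111011100110001.
R = -2255 − 14325 = -16580; wraps to 16188 = 011111100111100
R = 16188 − (-9054) = 25242; wraps to -7526 = 110001010011010
R = −(-7526) = 7526 = 001110101100110

7526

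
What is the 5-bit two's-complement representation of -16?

10000

|-16| = 16 = 10000 in 5 bits.
Invert the bits: 01111. Add 1: 10000.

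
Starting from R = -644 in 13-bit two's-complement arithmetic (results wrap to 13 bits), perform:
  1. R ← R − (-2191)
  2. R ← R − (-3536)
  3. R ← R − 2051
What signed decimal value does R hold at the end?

3032

Start: R = -644 = 1110101111100.
R = -644 − (-2191) = 1547 = 0011000001011
R = 1547 − (-3536) = 5083; wraps to -3109 = 1001111011011
R = -3109 − 2051 = -5160; wraps to 3032 = 0101111011000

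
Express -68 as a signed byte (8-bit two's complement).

|-68| = 68 = 01000100 in 8 bits.
Invert the bits: 10111011. Add 1: 10111100.

10111100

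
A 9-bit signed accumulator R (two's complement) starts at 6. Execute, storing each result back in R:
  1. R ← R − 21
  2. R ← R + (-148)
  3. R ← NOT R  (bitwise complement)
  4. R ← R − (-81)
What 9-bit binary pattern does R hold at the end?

011110011

Start: R = 6 = 000000110.
R = 6 − 21 = -15 = 111110001
R = -15 + (-148) = -163 = 101011101
R = NOT 101011101 = 010100010 = 162
R = 162 − (-81) = 243 = 011110011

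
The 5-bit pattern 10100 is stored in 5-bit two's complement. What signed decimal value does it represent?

MSB is 1, so the value is negative.
Invert: 01011. Add 1: 01100 = 12. So the value is −12.

-12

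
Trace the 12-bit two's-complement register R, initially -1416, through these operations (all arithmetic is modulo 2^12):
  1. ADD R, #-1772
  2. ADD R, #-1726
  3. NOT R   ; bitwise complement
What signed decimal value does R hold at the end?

817

Start: R = -1416 = 101001111000.
R = -1416 + (-1772) = -3188; wraps to 908 = 001110001100
R = 908 + (-1726) = -818 = 110011001110
R = NOT 110011001110 = 001100110001 = 817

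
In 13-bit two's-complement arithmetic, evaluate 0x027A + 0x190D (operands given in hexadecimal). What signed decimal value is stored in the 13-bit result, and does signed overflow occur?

-1145; no overflow

0x027A = 0001001111010 = 634 (signed)
0x190D = 1100100001101 = -1779 (signed)
  0001001111010
+ 1100100001101
= 1101110000111
Result 1101110000111: MSB = 1 → 7047 − 8192 = -1145.
Addends have opposite signs, so signed overflow cannot occur.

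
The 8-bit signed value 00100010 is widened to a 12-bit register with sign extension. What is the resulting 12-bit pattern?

MSB of 00100010 is 0; replicate it into the new high bits.
0000|00100010 → 000000100010 (still 34).

000000100010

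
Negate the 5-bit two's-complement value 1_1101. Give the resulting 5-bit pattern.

00011

Invert: 00010. Add 1: 00011.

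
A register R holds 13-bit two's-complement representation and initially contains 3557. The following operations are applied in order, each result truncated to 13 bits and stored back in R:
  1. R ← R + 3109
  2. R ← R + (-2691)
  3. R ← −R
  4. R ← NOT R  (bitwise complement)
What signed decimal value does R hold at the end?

Start: R = 3557 = 0110111100101.
R = 3557 + 3109 = 6666; wraps to -1526 = 1101000001010
R = -1526 + (-2691) = -4217; wraps to 3975 = 0111110000111
R = −(3975) = -3975 = 1000001111001
R = NOT 1000001111001 = 0111110000110 = 3974

3974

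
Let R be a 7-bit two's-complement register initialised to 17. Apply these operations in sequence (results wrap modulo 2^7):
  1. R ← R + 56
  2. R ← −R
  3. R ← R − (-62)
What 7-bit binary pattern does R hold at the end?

1110101

Start: R = 17 = 0010001.
R = 17 + 56 = 73; wraps to -55 = 1001001
R = −(-55) = 55 = 0110111
R = 55 − (-62) = 117; wraps to -11 = 1110101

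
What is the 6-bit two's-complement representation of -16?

110000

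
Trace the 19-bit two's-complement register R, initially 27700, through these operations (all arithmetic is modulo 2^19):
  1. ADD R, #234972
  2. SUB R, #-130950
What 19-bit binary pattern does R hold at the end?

1100000000110010110

Start: R = 27700 = 0000110110000110100.
R = 27700 + 234972 = 262672; wraps to -261616 = 1000000001000010000
R = -261616 − (-130950) = -130666 = 1100000000110010110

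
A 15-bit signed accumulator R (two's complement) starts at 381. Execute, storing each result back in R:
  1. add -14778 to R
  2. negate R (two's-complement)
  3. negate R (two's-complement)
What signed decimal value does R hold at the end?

-14397

Start: R = 381 = 000000101111101.
R = 381 + (-14778) = -14397 = 100011111000011
R = −(-14397) = 14397 = 011100000111101
R = −(14397) = -14397 = 100011111000011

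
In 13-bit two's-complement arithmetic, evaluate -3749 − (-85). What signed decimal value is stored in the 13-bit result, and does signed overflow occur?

-3664; no overflow

-3749 → 1000101011011
-85 → 1111110101011
Subtract via negate-and-add: invert 1111110101011 + 1 = 0000001010101 (i.e. 85).
  1000101011011
+ 0000001010101
= 1000110110000
Result 1000110110000: MSB = 1 → 4528 − 8192 = -3664.
Addends (after negating the subtrahend) have opposite signs, so signed overflow cannot occur.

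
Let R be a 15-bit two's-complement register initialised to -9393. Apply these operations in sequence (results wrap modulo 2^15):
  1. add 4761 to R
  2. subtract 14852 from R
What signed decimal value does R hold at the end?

Start: R = -9393 = 101101101001111.
R = -9393 + 4761 = -4632 = 110110111101000
R = -4632 − 14852 = -19484; wraps to 13284 = 011001111100100

13284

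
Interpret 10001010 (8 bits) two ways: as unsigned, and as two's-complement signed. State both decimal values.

unsigned = 138, signed = -118

Unsigned: 10001010 = 138.
Signed: MSB=1 → 138 − 256 = -118.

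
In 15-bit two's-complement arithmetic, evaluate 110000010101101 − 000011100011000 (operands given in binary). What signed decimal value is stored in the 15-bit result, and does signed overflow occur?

-9835; no overflow

110000010101101 = -8019 (signed)
000011100011000 = 1816 (signed)
Subtract via negate-and-add: invert 000011100011000 + 1 = 111100011101000 (i.e. -1816).
  110000010101101
+ 111100011101000
= 101100110010101  (discard carry-out 1)
Result 101100110010101: MSB = 1 → 22933 − 32768 = -9835.
Both addends (after negating the subtrahend) are negative and so is the stored result: no signed overflow.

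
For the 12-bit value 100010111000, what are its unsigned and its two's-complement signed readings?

Unsigned: 100010111000 = 2232.
Signed: MSB=1 → 2232 − 4096 = -1864.

unsigned = 2232, signed = -1864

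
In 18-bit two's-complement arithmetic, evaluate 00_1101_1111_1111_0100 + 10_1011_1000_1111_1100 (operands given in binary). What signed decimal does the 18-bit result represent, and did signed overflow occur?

-26384; no overflow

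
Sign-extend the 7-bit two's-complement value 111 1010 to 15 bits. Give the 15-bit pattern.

111111111111010

MSB of 1111010 is 1; replicate it into the new high bits.
11111111|1111010 → 111111111111010 (still -6).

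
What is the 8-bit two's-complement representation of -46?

|-46| = 46 = 00101110 in 8 bits.
Invert the bits: 11010001. Add 1: 11010010.
Check: 11010010 reads as 210 − 256 = -46.

11010010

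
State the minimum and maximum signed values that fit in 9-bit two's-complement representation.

Minimum: −2^8 = -256.
Maximum: 2^8 − 1 = 255.

min = -256, max = 255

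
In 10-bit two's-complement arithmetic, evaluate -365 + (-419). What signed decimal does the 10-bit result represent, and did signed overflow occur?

-365 → 1010010011
-419 → 1001011101
  1010010011
+ 1001011101
= 0011110000  (discard carry-out 1)
Result 0011110000: MSB = 0 → value 240.
Both addends are negative but the stored result is non-negative: signed overflow. The true value -365 + (-419) = -784 lies outside [-512, 511].

240; overflow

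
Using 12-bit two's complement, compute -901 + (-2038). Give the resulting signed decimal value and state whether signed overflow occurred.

1157; overflow

-901 → 110001111011
-2038 → 100000001010
  110001111011
+ 100000001010
= 010010000101  (discard carry-out 1)
Result 010010000101: MSB = 0 → value 1157.
Both addends are negative but the stored result is non-negative: signed overflow. The true value -901 + (-2038) = -2939 lies outside [-2048, 2047].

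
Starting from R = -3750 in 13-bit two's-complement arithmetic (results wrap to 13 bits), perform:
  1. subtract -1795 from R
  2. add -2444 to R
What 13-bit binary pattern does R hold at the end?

Start: R = -3750 = 1000101011010.
R = -3750 − (-1795) = -1955 = 1100001011101
R = -1955 + (-2444) = -4399; wraps to 3793 = 0111011010001

0111011010001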